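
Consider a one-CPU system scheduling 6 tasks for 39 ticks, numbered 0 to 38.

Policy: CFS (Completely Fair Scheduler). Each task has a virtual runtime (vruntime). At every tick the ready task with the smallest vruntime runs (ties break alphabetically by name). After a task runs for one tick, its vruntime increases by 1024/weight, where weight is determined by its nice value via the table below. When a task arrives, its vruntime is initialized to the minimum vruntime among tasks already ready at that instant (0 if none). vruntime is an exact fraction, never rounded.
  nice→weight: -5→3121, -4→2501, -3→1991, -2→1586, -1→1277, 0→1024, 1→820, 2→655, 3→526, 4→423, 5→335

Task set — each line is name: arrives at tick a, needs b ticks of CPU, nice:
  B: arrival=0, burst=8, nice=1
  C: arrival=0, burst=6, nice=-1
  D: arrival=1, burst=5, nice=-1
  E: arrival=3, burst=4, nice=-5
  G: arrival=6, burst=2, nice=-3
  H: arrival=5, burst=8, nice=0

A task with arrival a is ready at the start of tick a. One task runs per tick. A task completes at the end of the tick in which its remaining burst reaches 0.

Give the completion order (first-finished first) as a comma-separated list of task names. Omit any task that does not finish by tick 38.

t=0: vr[B=0 C=0] → run B
t=1: vr[B=256/205 C=0 D=0] → run C
t=2: vr[B=256/205 C=1024/1277 D=0] → run D
t=3: vr[B=256/205 C=1024/1277 D=1024/1277 E=1024/1277] → run C
t=4: vr[B=256/205 C=2048/1277 D=1024/1277 E=1024/1277] → run D
t=5: vr[B=256/205 C=2048/1277 D=2048/1277 E=1024/1277 H=1024/1277] → run E
t=6: vr[B=256/205 C=2048/1277 D=2048/1277 E=4503552/3985517 G=1024/1277 H=1024/1277] → run G
t=7: vr[B=256/205 C=2048/1277 D=2048/1277 E=4503552/3985517 G=3346432/2542507 H=1024/1277] → run H
t=8: vr[B=256/205 C=2048/1277 D=2048/1277 E=4503552/3985517 G=3346432/2542507 H=2301/1277] → run E
t=9: vr[B=256/205 C=2048/1277 D=2048/1277 E=5811200/3985517 G=3346432/2542507 H=2301/1277] → run B
t=10: vr[B=512/205 C=2048/1277 D=2048/1277 E=5811200/3985517 G=3346432/2542507 H=2301/1277] → run G
t=11: vr[B=512/205 C=2048/1277 D=2048/1277 E=5811200/3985517 H=2301/1277] → run E
t=12: vr[B=512/205 C=2048/1277 D=2048/1277 E=7118848/3985517 H=2301/1277] → run C
t=13: vr[B=512/205 C=3072/1277 D=2048/1277 E=7118848/3985517 H=2301/1277] → run D
t=14: vr[B=512/205 C=3072/1277 D=3072/1277 E=7118848/3985517 H=2301/1277] → run E
t=15: vr[B=512/205 C=3072/1277 D=3072/1277 H=2301/1277] → run H
t=16: vr[B=512/205 C=3072/1277 D=3072/1277 H=3578/1277] → run C
t=17: vr[B=512/205 C=4096/1277 D=3072/1277 H=3578/1277] → run D
t=18: vr[B=512/205 C=4096/1277 D=4096/1277 H=3578/1277] → run B
t=19: vr[B=768/205 C=4096/1277 D=4096/1277 H=3578/1277] → run H
t=20: vr[B=768/205 C=4096/1277 D=4096/1277 H=4855/1277] → run C
t=21: vr[B=768/205 C=5120/1277 D=4096/1277 H=4855/1277] → run D
t=22: vr[B=768/205 C=5120/1277 H=4855/1277] → run B
t=23: vr[B=1024/205 C=5120/1277 H=4855/1277] → run H
t=24: vr[B=1024/205 C=5120/1277 H=6132/1277] → run C
t=25: vr[B=1024/205 H=6132/1277] → run H
t=26: vr[B=1024/205 H=7409/1277] → run B
t=27: vr[B=256/41 H=7409/1277] → run H
t=28: vr[B=256/41 H=8686/1277] → run B
t=29: vr[B=1536/205 H=8686/1277] → run H
t=30: vr[B=1536/205 H=9963/1277] → run B
t=31: vr[B=1792/205 H=9963/1277] → run H
t=32: vr[B=1792/205] → run B
t=33: (idle)
t=34: (idle)
t=35: (idle)
t=36: (idle)
t=37: (idle)
t=38: (idle)

completion order = G, E, D, C, H, B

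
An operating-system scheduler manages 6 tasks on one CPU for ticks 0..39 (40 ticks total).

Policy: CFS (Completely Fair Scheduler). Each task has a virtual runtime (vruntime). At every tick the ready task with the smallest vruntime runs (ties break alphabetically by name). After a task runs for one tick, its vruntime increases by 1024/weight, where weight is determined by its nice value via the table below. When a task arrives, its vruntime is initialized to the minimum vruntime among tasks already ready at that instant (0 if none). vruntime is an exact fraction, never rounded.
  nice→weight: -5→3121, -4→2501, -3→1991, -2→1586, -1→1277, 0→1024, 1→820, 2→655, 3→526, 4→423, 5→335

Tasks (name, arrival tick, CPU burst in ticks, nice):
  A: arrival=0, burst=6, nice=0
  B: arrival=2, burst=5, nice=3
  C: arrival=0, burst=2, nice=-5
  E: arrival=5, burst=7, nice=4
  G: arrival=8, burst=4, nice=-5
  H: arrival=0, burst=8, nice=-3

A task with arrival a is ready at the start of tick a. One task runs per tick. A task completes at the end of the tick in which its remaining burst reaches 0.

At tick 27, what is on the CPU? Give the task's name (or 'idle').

t=0: vr[A=0 C=0 H=0] → run A
t=1: vr[A=1 C=0 H=0] → run C
t=2: vr[A=1 B=0 C=1024/3121 H=0] → run B
t=3: vr[A=1 B=512/263 C=1024/3121 H=0] → run H
t=4: vr[A=1 B=512/263 C=1024/3121 H=1024/1991] → run C
t=5: vr[A=1 B=512/263 E=1024/1991 H=1024/1991] → run E
t=6: vr[A=1 B=512/263 E=2471936/842193 H=1024/1991] → run H
t=7: vr[A=1 B=512/263 E=2471936/842193 H=2048/1991] → run A
t=8: vr[A=2 B=512/263 E=2471936/842193 G=2048/1991 H=2048/1991] → run G
t=9: vr[A=2 B=512/263 E=2471936/842193 G=8430592/6213911 H=2048/1991] → run H
t=10: vr[A=2 B=512/263 E=2471936/842193 G=8430592/6213911 H=3072/1991] → run G
t=11: vr[A=2 B=512/263 E=2471936/842193 G=10469376/6213911 H=3072/1991] → run H
t=12: vr[A=2 B=512/263 E=2471936/842193 G=10469376/6213911 H=4096/1991] → run G
t=13: vr[A=2 B=512/263 E=2471936/842193 G=12508160/6213911 H=4096/1991] → run B
t=14: vr[A=2 B=1024/263 E=2471936/842193 G=12508160/6213911 H=4096/1991] → run A
t=15: vr[A=3 B=1024/263 E=2471936/842193 G=12508160/6213911 H=4096/1991] → run G
t=16: vr[A=3 B=1024/263 E=2471936/842193 H=4096/1991] → run H
t=17: vr[A=3 B=1024/263 E=2471936/842193 H=5120/1991] → run H
t=18: vr[A=3 B=1024/263 E=2471936/842193 H=6144/1991] → run E
t=19: vr[A=3 B=1024/263 E=4510720/842193 H=6144/1991] → run A
t=20: vr[A=4 B=1024/263 E=4510720/842193 H=6144/1991] → run H
t=21: vr[A=4 B=1024/263 E=4510720/842193 H=7168/1991] → run H
t=22: vr[A=4 B=1024/263 E=4510720/842193] → run B
t=23: vr[A=4 B=1536/263 E=4510720/842193] → run A
t=24: vr[A=5 B=1536/263 E=4510720/842193] → run A
t=25: vr[B=1536/263 E=4510720/842193] → run E
t=26: vr[B=1536/263 E=2183168/280731] → run B
t=27: vr[B=2048/263 E=2183168/280731] → run E
t=28: vr[B=2048/263 E=8588288/842193] → run B
t=29: vr[E=8588288/842193] → run E
t=30: vr[E=10627072/842193] → run E
t=31: vr[E=4221952/280731] → run E
t=32: (idle)
t=33: (idle)
t=34: (idle)
t=35: (idle)
t=36: (idle)
t=37: (idle)
t=38: (idle)
t=39: (idle)

running at tick 27 = E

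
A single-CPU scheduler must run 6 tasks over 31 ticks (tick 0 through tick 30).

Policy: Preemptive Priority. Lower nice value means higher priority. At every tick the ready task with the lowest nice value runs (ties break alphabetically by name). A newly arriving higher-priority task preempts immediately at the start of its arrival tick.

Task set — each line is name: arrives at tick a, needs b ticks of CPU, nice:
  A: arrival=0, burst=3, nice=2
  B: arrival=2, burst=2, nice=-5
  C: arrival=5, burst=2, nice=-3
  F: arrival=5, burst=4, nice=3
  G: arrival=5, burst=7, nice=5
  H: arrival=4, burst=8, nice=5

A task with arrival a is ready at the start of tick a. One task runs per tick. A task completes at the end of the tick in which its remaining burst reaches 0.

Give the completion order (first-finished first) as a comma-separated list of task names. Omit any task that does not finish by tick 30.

t=0: ready={A} → run A
t=1: ready={A} → run A
t=2: ready={A,B} → run B
t=3: ready={A,B} → run B
t=4: ready={A,H} → run A
t=5: ready={C,F,G,H} → run C
t=6: ready={C,F,G,H} → run C
t=7: ready={F,G,H} → run F
t=8: ready={F,G,H} → run F
t=9: ready={F,G,H} → run F
t=10: ready={F,G,H} → run F
t=11: ready={G,H} → run G
t=12: ready={G,H} → run G
t=13: ready={G,H} → run G
t=14: ready={G,H} → run G
t=15: ready={G,H} → run G
t=16: ready={G,H} → run G
t=17: ready={G,H} → run G
t=18: ready={H} → run H
t=19: ready={H} → run H
t=20: ready={H} → run H
t=21: ready={H} → run H
t=22: ready={H} → run H
t=23: ready={H} → run H
t=24: ready={H} → run H
t=25: ready={H} → run H
t=26: (idle)
t=27: (idle)
t=28: (idle)
t=29: (idle)
t=30: (idle)

completion order = B, A, C, F, G, H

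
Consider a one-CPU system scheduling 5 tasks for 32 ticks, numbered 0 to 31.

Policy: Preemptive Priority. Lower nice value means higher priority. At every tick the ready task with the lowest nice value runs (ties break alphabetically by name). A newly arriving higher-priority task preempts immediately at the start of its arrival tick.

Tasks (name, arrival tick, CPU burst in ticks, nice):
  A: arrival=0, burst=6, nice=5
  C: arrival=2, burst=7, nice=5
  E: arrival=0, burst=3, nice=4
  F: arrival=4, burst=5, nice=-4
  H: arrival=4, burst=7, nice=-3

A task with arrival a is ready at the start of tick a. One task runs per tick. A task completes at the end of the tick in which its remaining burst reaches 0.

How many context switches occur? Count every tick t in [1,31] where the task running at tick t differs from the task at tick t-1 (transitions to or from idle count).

t=0: ready={A,E} → run E
t=1: ready={A,E} → run E
t=2: ready={A,C,E} → run E
t=3: ready={A,C} → run A
t=4: ready={A,C,F,H} → run F
t=5: ready={A,C,F,H} → run F
t=6: ready={A,C,F,H} → run F
t=7: ready={A,C,F,H} → run F
t=8: ready={A,C,F,H} → run F
t=9: ready={A,C,H} → run H
t=10: ready={A,C,H} → run H
t=11: ready={A,C,H} → run H
t=12: ready={A,C,H} → run H
t=13: ready={A,C,H} → run H
t=14: ready={A,C,H} → run H
t=15: ready={A,C,H} → run H
t=16: ready={A,C} → run A
t=17: ready={A,C} → run A
t=18: ready={A,C} → run A
t=19: ready={A,C} → run A
t=20: ready={A,C} → run A
t=21: ready={C} → run C
t=22: ready={C} → run C
t=23: ready={C} → run C
t=24: ready={C} → run C
t=25: ready={C} → run C
t=26: ready={C} → run C
t=27: ready={C} → run C
t=28: (idle)
t=29: (idle)
t=30: (idle)
t=31: (idle)

context switches = 6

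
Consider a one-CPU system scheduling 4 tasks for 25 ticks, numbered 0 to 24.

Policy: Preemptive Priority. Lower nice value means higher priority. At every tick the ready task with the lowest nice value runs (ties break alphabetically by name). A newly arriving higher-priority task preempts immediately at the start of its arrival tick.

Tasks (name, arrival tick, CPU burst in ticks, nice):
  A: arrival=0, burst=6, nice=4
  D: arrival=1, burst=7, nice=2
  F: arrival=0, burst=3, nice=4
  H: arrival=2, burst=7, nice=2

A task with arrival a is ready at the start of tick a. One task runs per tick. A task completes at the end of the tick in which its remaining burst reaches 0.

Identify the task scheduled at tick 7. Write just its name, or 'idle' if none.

t=0: ready={A,F} → run A
t=1: ready={A,D,F} → run D
t=2: ready={A,D,F,H} → run D
t=3: ready={A,D,F,H} → run D
t=4: ready={A,D,F,H} → run D
t=5: ready={A,D,F,H} → run D
t=6: ready={A,D,F,H} → run D
t=7: ready={A,D,F,H} → run D
t=8: ready={A,F,H} → run H
t=9: ready={A,F,H} → run H
t=10: ready={A,F,H} → run H
t=11: ready={A,F,H} → run H
t=12: ready={A,F,H} → run H
t=13: ready={A,F,H} → run H
t=14: ready={A,F,H} → run H
t=15: ready={A,F} → run A
t=16: ready={A,F} → run A
t=17: ready={A,F} → run A
t=18: ready={A,F} → run A
t=19: ready={A,F} → run A
t=20: ready={F} → run F
t=21: ready={F} → run F
t=22: ready={F} → run F
t=23: (idle)
t=24: (idle)

running at tick 7 = D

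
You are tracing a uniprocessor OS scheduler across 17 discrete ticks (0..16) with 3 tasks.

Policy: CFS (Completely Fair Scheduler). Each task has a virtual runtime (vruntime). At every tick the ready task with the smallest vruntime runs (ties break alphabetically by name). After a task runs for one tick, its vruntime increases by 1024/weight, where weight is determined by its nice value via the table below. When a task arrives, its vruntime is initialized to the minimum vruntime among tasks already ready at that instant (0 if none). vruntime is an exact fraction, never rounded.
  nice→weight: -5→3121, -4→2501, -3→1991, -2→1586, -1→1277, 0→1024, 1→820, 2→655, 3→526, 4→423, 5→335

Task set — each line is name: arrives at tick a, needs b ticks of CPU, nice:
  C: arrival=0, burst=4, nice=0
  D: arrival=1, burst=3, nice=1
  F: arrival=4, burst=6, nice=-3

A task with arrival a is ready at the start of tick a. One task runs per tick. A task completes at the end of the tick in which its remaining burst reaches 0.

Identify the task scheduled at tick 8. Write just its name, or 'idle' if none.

t=0: vr[C=0] → run C
t=1: vr[C=1 D=1] → run C
t=2: vr[C=2 D=1] → run D
t=3: vr[C=2 D=461/205] → run C
t=4: vr[C=3 D=461/205 F=461/205] → run D
t=5: vr[C=3 D=717/205 F=461/205] → run F
t=6: vr[C=3 D=717/205 F=1127771/408155] → run F
t=7: vr[C=3 D=717/205 F=1337691/408155] → run C
t=8: vr[D=717/205 F=1337691/408155] → run F
t=9: vr[D=717/205 F=1547611/408155] → run D
t=10: vr[F=1547611/408155] → run F
t=11: vr[F=1757531/408155] → run F
t=12: vr[F=1967451/408155] → run F
t=13: (idle)
t=14: (idle)
t=15: (idle)
t=16: (idle)

running at tick 8 = F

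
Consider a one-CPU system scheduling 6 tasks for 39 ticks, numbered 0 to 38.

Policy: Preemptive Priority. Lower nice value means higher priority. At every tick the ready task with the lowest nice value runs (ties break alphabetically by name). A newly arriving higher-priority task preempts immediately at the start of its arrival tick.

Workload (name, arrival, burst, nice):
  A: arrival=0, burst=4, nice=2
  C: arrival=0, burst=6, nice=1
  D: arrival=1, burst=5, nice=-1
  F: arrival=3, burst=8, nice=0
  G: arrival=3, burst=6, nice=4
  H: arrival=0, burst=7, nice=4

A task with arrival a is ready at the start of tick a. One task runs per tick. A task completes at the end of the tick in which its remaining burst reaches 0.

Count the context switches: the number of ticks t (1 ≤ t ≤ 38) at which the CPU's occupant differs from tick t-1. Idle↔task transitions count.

t=0: ready={A,C,H} → run C
t=1: ready={A,C,D,H} → run D
t=2: ready={A,C,D,H} → run D
t=3: ready={A,C,D,F,G,H} → run D
t=4: ready={A,C,D,F,G,H} → run D
t=5: ready={A,C,D,F,G,H} → run D
t=6: ready={A,C,F,G,H} → run F
t=7: ready={A,C,F,G,H} → run F
t=8: ready={A,C,F,G,H} → run F
t=9: ready={A,C,F,G,H} → run F
t=10: ready={A,C,F,G,H} → run F
t=11: ready={A,C,F,G,H} → run F
t=12: ready={A,C,F,G,H} → run F
t=13: ready={A,C,F,G,H} → run F
t=14: ready={A,C,G,H} → run C
t=15: ready={A,C,G,H} → run C
t=16: ready={A,C,G,H} → run C
t=17: ready={A,C,G,H} → run C
t=18: ready={A,C,G,H} → run C
t=19: ready={A,G,H} → run A
t=20: ready={A,G,H} → run A
t=21: ready={A,G,H} → run A
t=22: ready={A,G,H} → run A
t=23: ready={G,H} → run G
t=24: ready={G,H} → run G
t=25: ready={G,H} → run G
t=26: ready={G,H} → run G
t=27: ready={G,H} → run G
t=28: ready={G,H} → run G
t=29: ready={H} → run H
t=30: ready={H} → run H
t=31: ready={H} → run H
t=32: ready={H} → run H
t=33: ready={H} → run H
t=34: ready={H} → run H
t=35: ready={H} → run H
t=36: (idle)
t=37: (idle)
t=38: (idle)

context switches = 7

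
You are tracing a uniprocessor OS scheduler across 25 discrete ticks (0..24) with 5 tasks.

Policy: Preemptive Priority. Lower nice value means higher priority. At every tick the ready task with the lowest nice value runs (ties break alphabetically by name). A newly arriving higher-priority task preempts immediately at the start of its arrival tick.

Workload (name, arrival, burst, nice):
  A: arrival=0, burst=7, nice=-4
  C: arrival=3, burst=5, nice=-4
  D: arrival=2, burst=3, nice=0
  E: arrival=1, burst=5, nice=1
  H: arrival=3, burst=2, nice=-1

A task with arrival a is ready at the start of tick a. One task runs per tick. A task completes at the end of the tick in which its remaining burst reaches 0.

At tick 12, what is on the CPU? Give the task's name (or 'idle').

running at tick 12 = H

t=0: ready={A} → run A
t=1: ready={A,E} → run A
t=2: ready={A,D,E} → run A
t=3: ready={A,C,D,E,H} → run A
t=4: ready={A,C,D,E,H} → run A
t=5: ready={A,C,D,E,H} → run A
t=6: ready={A,C,D,E,H} → run A
t=7: ready={C,D,E,H} → run C
t=8: ready={C,D,E,H} → run C
t=9: ready={C,D,E,H} → run C
t=10: ready={C,D,E,H} → run C
t=11: ready={C,D,E,H} → run C
t=12: ready={D,E,H} → run H
t=13: ready={D,E,H} → run H
t=14: ready={D,E} → run D
t=15: ready={D,E} → run D
t=16: ready={D,E} → run D
t=17: ready={E} → run E
t=18: ready={E} → run E
t=19: ready={E} → run E
t=20: ready={E} → run E
t=21: ready={E} → run E
t=22: (idle)
t=23: (idle)
t=24: (idle)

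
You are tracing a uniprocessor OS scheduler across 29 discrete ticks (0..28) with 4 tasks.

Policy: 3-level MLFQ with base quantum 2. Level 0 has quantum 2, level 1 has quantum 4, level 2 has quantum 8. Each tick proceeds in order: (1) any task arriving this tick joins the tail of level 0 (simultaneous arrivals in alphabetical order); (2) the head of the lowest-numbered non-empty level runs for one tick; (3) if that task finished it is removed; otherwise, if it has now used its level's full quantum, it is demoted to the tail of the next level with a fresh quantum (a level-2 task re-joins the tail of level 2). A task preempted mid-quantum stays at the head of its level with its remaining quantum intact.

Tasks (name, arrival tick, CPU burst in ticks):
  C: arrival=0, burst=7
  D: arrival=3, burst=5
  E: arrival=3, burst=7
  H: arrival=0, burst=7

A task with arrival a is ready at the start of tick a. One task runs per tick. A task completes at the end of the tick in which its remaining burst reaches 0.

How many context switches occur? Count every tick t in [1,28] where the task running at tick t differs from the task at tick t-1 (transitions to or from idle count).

context switches = 11

t=0: L0/L1/L2 = CH/-/- → run C
t=1: L0/L1/L2 = CH/-/- → run C
t=2: L0/L1/L2 = H/C/- → run H
t=3: L0/L1/L2 = HDE/C/- → run H
t=4: L0/L1/L2 = DE/CH/- → run D
t=5: L0/L1/L2 = DE/CH/- → run D
t=6: L0/L1/L2 = E/CHD/- → run E
t=7: L0/L1/L2 = E/CHD/- → run E
t=8: L0/L1/L2 = -/CHDE/- → run C
t=9: L0/L1/L2 = -/CHDE/- → run C
t=10: L0/L1/L2 = -/CHDE/- → run C
t=11: L0/L1/L2 = -/CHDE/- → run C
t=12: L0/L1/L2 = -/HDE/C → run H
t=13: L0/L1/L2 = -/HDE/C → run H
t=14: L0/L1/L2 = -/HDE/C → run H
t=15: L0/L1/L2 = -/HDE/C → run H
t=16: L0/L1/L2 = -/DE/CH → run D
t=17: L0/L1/L2 = -/DE/CH → run D
t=18: L0/L1/L2 = -/DE/CH → run D
t=19: L0/L1/L2 = -/E/CH → run E
t=20: L0/L1/L2 = -/E/CH → run E
t=21: L0/L1/L2 = -/E/CH → run E
t=22: L0/L1/L2 = -/E/CH → run E
t=23: L0/L1/L2 = -/-/CHE → run C
t=24: L0/L1/L2 = -/-/HE → run H
t=25: L0/L1/L2 = -/-/E → run E
t=26: (idle)
t=27: (idle)
t=28: (idle)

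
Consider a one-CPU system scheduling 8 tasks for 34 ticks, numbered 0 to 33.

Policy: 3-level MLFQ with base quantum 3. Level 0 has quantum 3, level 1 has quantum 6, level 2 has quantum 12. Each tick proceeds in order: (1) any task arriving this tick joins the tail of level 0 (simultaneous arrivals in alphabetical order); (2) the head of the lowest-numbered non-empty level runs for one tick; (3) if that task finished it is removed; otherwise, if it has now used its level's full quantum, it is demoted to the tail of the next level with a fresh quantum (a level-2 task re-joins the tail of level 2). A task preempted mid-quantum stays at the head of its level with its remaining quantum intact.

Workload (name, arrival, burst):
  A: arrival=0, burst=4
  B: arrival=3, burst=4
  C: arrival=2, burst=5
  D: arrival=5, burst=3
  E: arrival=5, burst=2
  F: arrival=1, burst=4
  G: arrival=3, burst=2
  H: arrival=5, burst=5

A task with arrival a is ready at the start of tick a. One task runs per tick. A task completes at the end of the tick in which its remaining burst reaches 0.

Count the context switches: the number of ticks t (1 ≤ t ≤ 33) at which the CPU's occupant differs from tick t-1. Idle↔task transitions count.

context switches = 13

t=0: L0/L1/L2 = A/-/- → run A
t=1: L0/L1/L2 = AF/-/- → run A
t=2: L0/L1/L2 = AFC/-/- → run A
t=3: L0/L1/L2 = FCBG/A/- → run F
t=4: L0/L1/L2 = FCBG/A/- → run F
t=5: L0/L1/L2 = FCBGDEH/A/- → run F
t=6: L0/L1/L2 = CBGDEH/AF/- → run C
t=7: L0/L1/L2 = CBGDEH/AF/- → run C
t=8: L0/L1/L2 = CBGDEH/AF/- → run C
t=9: L0/L1/L2 = BGDEH/AFC/- → run B
t=10: L0/L1/L2 = BGDEH/AFC/- → run B
t=11: L0/L1/L2 = BGDEH/AFC/- → run B
t=12: L0/L1/L2 = GDEH/AFCB/- → run G
t=13: L0/L1/L2 = GDEH/AFCB/- → run G
t=14: L0/L1/L2 = DEH/AFCB/- → run D
t=15: L0/L1/L2 = DEH/AFCB/- → run D
t=16: L0/L1/L2 = DEH/AFCB/- → run D
t=17: L0/L1/L2 = EH/AFCB/- → run E
t=18: L0/L1/L2 = EH/AFCB/- → run E
t=19: L0/L1/L2 = H/AFCB/- → run H
t=20: L0/L1/L2 = H/AFCB/- → run H
t=21: L0/L1/L2 = H/AFCB/- → run H
t=22: L0/L1/L2 = -/AFCBH/- → run A
t=23: L0/L1/L2 = -/FCBH/- → run F
t=24: L0/L1/L2 = -/CBH/- → run C
t=25: L0/L1/L2 = -/CBH/- → run C
t=26: L0/L1/L2 = -/BH/- → run B
t=27: L0/L1/L2 = -/H/- → run H
t=28: L0/L1/L2 = -/H/- → run H
t=29: (idle)
t=30: (idle)
t=31: (idle)
t=32: (idle)
t=33: (idle)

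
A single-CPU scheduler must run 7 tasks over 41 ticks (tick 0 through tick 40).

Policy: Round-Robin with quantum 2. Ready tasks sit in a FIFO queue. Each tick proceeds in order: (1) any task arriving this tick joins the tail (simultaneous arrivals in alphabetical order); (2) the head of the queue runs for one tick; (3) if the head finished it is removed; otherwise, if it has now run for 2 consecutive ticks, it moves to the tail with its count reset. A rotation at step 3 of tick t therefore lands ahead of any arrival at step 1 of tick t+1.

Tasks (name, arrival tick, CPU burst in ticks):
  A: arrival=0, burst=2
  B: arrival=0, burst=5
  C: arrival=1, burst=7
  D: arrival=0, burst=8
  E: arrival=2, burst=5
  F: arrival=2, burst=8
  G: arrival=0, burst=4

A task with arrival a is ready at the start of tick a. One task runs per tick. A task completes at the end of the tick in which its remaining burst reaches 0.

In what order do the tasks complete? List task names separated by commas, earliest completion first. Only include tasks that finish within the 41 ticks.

t=0: queue=[A,B,D,G] q_used=0 → run A
t=1: queue=[A,B,D,G,C] q_used=1 → run A
t=2: queue=[B,D,G,C,E,F] q_used=0 → run B
t=3: queue=[B,D,G,C,E,F] q_used=1 → run B
t=4: queue=[D,G,C,E,F,B] q_used=0 → run D
t=5: queue=[D,G,C,E,F,B] q_used=1 → run D
t=6: queue=[G,C,E,F,B,D] q_used=0 → run G
t=7: queue=[G,C,E,F,B,D] q_used=1 → run G
t=8: queue=[C,E,F,B,D,G] q_used=0 → run C
t=9: queue=[C,E,F,B,D,G] q_used=1 → run C
t=10: queue=[E,F,B,D,G,C] q_used=0 → run E
t=11: queue=[E,F,B,D,G,C] q_used=1 → run E
t=12: queue=[F,B,D,G,C,E] q_used=0 → run F
t=13: queue=[F,B,D,G,C,E] q_used=1 → run F
t=14: queue=[B,D,G,C,E,F] q_used=0 → run B
t=15: queue=[B,D,G,C,E,F] q_used=1 → run B
t=16: queue=[D,G,C,E,F,B] q_used=0 → run D
t=17: queue=[D,G,C,E,F,B] q_used=1 → run D
t=18: queue=[G,C,E,F,B,D] q_used=0 → run G
t=19: queue=[G,C,E,F,B,D] q_used=1 → run G
t=20: queue=[C,E,F,B,D] q_used=0 → run C
t=21: queue=[C,E,F,B,D] q_used=1 → run C
t=22: queue=[E,F,B,D,C] q_used=0 → run E
t=23: queue=[E,F,B,D,C] q_used=1 → run E
t=24: queue=[F,B,D,C,E] q_used=0 → run F
t=25: queue=[F,B,D,C,E] q_used=1 → run F
t=26: queue=[B,D,C,E,F] q_used=0 → run B
t=27: queue=[D,C,E,F] q_used=0 → run D
t=28: queue=[D,C,E,F] q_used=1 → run D
t=29: queue=[C,E,F,D] q_used=0 → run C
t=30: queue=[C,E,F,D] q_used=1 → run C
t=31: queue=[E,F,D,C] q_used=0 → run E
t=32: queue=[F,D,C] q_used=0 → run F
t=33: queue=[F,D,C] q_used=1 → run F
t=34: queue=[D,C,F] q_used=0 → run D
t=35: queue=[D,C,F] q_used=1 → run D
t=36: queue=[C,F] q_used=0 → run C
t=37: queue=[F] q_used=0 → run F
t=38: queue=[F] q_used=1 → run F
t=39: (idle)
t=40: (idle)

completion order = A, G, B, E, D, C, F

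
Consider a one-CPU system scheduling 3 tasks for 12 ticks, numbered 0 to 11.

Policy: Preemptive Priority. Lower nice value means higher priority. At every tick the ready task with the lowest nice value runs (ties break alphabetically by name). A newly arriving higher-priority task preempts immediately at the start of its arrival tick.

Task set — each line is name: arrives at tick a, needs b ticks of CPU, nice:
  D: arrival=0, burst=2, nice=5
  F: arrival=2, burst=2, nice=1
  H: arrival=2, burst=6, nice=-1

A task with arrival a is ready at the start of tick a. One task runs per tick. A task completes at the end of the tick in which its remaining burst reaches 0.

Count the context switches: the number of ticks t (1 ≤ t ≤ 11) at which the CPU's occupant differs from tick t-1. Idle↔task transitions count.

context switches = 3

t=0: ready={D} → run D
t=1: ready={D} → run D
t=2: ready={F,H} → run H
t=3: ready={F,H} → run H
t=4: ready={F,H} → run H
t=5: ready={F,H} → run H
t=6: ready={F,H} → run H
t=7: ready={F,H} → run H
t=8: ready={F} → run F
t=9: ready={F} → run F
t=10: (idle)
t=11: (idle)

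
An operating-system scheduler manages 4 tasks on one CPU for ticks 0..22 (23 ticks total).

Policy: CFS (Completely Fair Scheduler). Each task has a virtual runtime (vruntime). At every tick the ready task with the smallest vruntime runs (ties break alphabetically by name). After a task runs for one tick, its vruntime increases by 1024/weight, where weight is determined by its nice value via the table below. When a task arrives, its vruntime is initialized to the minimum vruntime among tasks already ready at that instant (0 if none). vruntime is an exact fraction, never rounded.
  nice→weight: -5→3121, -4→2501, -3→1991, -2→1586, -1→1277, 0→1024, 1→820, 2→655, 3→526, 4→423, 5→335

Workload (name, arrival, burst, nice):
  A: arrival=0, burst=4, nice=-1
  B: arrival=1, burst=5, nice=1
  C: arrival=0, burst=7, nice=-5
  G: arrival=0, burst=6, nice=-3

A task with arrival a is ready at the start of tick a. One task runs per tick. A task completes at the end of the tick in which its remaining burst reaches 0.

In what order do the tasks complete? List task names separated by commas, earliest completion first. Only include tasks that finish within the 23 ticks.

t=0: vr[A=0 C=0 G=0] → run A
t=1: vr[A=1024/1277 B=0 C=0 G=0] → run B
t=2: vr[A=1024/1277 B=256/205 C=0 G=0] → run C
t=3: vr[A=1024/1277 B=256/205 C=1024/3121 G=0] → run G
t=4: vr[A=1024/1277 B=256/205 C=1024/3121 G=1024/1991] → run C
t=5: vr[A=1024/1277 B=256/205 C=2048/3121 G=1024/1991] → run G
t=6: vr[A=1024/1277 B=256/205 C=2048/3121 G=2048/1991] → run C
t=7: vr[A=1024/1277 B=256/205 C=3072/3121 G=2048/1991] → run A
t=8: vr[A=2048/1277 B=256/205 C=3072/3121 G=2048/1991] → run C
t=9: vr[A=2048/1277 B=256/205 C=4096/3121 G=2048/1991] → run G
t=10: vr[A=2048/1277 B=256/205 C=4096/3121 G=3072/1991] → run B
t=11: vr[A=2048/1277 B=512/205 C=4096/3121 G=3072/1991] → run C
t=12: vr[A=2048/1277 B=512/205 C=5120/3121 G=3072/1991] → run G
t=13: vr[A=2048/1277 B=512/205 C=5120/3121 G=4096/1991] → run A
t=14: vr[A=3072/1277 B=512/205 C=5120/3121 G=4096/1991] → run C
t=15: vr[A=3072/1277 B=512/205 C=6144/3121 G=4096/1991] → run C
t=16: vr[A=3072/1277 B=512/205 G=4096/1991] → run G
t=17: vr[A=3072/1277 B=512/205 G=5120/1991] → run A
t=18: vr[B=512/205 G=5120/1991] → run B
t=19: vr[B=768/205 G=5120/1991] → run G
t=20: vr[B=768/205] → run B
t=21: vr[B=1024/205] → run B
t=22: (idle)

completion order = C, A, G, B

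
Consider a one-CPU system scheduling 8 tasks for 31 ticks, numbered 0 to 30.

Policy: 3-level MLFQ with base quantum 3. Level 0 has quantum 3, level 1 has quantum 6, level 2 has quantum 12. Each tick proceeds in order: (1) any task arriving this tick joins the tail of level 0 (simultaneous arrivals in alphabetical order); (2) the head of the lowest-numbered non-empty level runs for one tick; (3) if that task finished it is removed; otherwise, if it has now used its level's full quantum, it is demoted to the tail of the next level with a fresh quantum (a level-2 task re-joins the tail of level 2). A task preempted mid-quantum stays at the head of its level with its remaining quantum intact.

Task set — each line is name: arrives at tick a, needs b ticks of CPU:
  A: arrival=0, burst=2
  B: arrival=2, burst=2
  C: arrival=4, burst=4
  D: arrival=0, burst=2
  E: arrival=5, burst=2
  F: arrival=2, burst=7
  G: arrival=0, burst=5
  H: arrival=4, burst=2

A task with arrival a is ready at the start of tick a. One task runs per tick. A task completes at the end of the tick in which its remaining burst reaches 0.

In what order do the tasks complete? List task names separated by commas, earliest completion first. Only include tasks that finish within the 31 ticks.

t=0: L0/L1/L2 = ADG/-/- → run A
t=1: L0/L1/L2 = ADG/-/- → run A
t=2: L0/L1/L2 = DGBF/-/- → run D
t=3: L0/L1/L2 = DGBF/-/- → run D
t=4: L0/L1/L2 = GBFCH/-/- → run G
t=5: L0/L1/L2 = GBFCHE/-/- → run G
t=6: L0/L1/L2 = GBFCHE/-/- → run G
t=7: L0/L1/L2 = BFCHE/G/- → run B
t=8: L0/L1/L2 = BFCHE/G/- → run B
t=9: L0/L1/L2 = FCHE/G/- → run F
t=10: L0/L1/L2 = FCHE/G/- → run F
t=11: L0/L1/L2 = FCHE/G/- → run F
t=12: L0/L1/L2 = CHE/GF/- → run C
t=13: L0/L1/L2 = CHE/GF/- → run C
t=14: L0/L1/L2 = CHE/GF/- → run C
t=15: L0/L1/L2 = HE/GFC/- → run H
t=16: L0/L1/L2 = HE/GFC/- → run H
t=17: L0/L1/L2 = E/GFC/- → run E
t=18: L0/L1/L2 = E/GFC/- → run E
t=19: L0/L1/L2 = -/GFC/- → run G
t=20: L0/L1/L2 = -/GFC/- → run G
t=21: L0/L1/L2 = -/FC/- → run F
t=22: L0/L1/L2 = -/FC/- → run F
t=23: L0/L1/L2 = -/FC/- → run F
t=24: L0/L1/L2 = -/FC/- → run F
t=25: L0/L1/L2 = -/C/- → run C
t=26: (idle)
t=27: (idle)
t=28: (idle)
t=29: (idle)
t=30: (idle)

completion order = A, D, B, H, E, G, F, C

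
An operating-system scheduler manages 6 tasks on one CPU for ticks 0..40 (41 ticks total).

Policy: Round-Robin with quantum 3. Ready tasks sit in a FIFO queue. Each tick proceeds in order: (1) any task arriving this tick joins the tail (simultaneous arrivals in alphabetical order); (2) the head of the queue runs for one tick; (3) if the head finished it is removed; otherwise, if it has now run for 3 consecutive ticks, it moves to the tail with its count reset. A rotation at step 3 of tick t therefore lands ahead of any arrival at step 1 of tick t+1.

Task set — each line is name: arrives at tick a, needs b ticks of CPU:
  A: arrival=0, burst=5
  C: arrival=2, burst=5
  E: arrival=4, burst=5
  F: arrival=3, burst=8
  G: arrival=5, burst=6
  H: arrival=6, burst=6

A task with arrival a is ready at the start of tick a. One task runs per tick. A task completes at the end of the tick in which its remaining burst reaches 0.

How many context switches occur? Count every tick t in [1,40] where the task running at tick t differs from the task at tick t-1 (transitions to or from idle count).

t=0: queue=[A] q_used=0 → run A
t=1: queue=[A] q_used=1 → run A
t=2: queue=[A,C] q_used=2 → run A
t=3: queue=[C,A,F] q_used=0 → run C
t=4: queue=[C,A,F,E] q_used=1 → run C
t=5: queue=[C,A,F,E,G] q_used=2 → run C
t=6: queue=[A,F,E,G,C,H] q_used=0 → run A
t=7: queue=[A,F,E,G,C,H] q_used=1 → run A
t=8: queue=[F,E,G,C,H] q_used=0 → run F
t=9: queue=[F,E,G,C,H] q_used=1 → run F
t=10: queue=[F,E,G,C,H] q_used=2 → run F
t=11: queue=[E,G,C,H,F] q_used=0 → run E
t=12: queue=[E,G,C,H,F] q_used=1 → run E
t=13: queue=[E,G,C,H,F] q_used=2 → run E
t=14: queue=[G,C,H,F,E] q_used=0 → run G
t=15: queue=[G,C,H,F,E] q_used=1 → run G
t=16: queue=[G,C,H,F,E] q_used=2 → run G
t=17: queue=[C,H,F,E,G] q_used=0 → run C
t=18: queue=[C,H,F,E,G] q_used=1 → run C
t=19: queue=[H,F,E,G] q_used=0 → run H
t=20: queue=[H,F,E,G] q_used=1 → run H
t=21: queue=[H,F,E,G] q_used=2 → run H
t=22: queue=[F,E,G,H] q_used=0 → run F
t=23: queue=[F,E,G,H] q_used=1 → run F
t=24: queue=[F,E,G,H] q_used=2 → run F
t=25: queue=[E,G,H,F] q_used=0 → run E
t=26: queue=[E,G,H,F] q_used=1 → run E
t=27: queue=[G,H,F] q_used=0 → run G
t=28: queue=[G,H,F] q_used=1 → run G
t=29: queue=[G,H,F] q_used=2 → run G
t=30: queue=[H,F] q_used=0 → run H
t=31: queue=[H,F] q_used=1 → run H
t=32: queue=[H,F] q_used=2 → run H
t=33: queue=[F] q_used=0 → run F
t=34: queue=[F] q_used=1 → run F
t=35: (idle)
t=36: (idle)
t=37: (idle)
t=38: (idle)
t=39: (idle)
t=40: (idle)

context switches = 13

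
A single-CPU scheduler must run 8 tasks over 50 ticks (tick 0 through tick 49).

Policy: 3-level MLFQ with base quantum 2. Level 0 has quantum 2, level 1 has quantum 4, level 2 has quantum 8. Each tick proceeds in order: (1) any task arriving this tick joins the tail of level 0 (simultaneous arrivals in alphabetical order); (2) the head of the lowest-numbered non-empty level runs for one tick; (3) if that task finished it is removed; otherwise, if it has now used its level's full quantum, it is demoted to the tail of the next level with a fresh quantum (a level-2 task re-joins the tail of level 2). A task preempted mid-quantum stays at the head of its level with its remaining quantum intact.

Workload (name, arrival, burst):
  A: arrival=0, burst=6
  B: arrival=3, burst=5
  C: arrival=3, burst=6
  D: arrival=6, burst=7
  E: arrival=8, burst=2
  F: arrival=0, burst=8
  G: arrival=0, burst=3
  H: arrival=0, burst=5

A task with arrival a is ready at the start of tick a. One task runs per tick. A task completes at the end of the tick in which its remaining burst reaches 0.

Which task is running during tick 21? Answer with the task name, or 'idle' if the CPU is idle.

running at tick 21 = F

t=0: L0/L1/L2 = AFGH/-/- → run A
t=1: L0/L1/L2 = AFGH/-/- → run A
t=2: L0/L1/L2 = FGH/A/- → run F
t=3: L0/L1/L2 = FGHBC/A/- → run F
t=4: L0/L1/L2 = GHBC/AF/- → run G
t=5: L0/L1/L2 = GHBC/AF/- → run G
t=6: L0/L1/L2 = HBCD/AFG/- → run H
t=7: L0/L1/L2 = HBCD/AFG/- → run H
t=8: L0/L1/L2 = BCDE/AFGH/- → run B
t=9: L0/L1/L2 = BCDE/AFGH/- → run B
t=10: L0/L1/L2 = CDE/AFGHB/- → run C
t=11: L0/L1/L2 = CDE/AFGHB/- → run C
t=12: L0/L1/L2 = DE/AFGHBC/- → run D
t=13: L0/L1/L2 = DE/AFGHBC/- → run D
t=14: L0/L1/L2 = E/AFGHBCD/- → run E
t=15: L0/L1/L2 = E/AFGHBCD/- → run E
t=16: L0/L1/L2 = -/AFGHBCD/- → run A
t=17: L0/L1/L2 = -/AFGHBCD/- → run A
t=18: L0/L1/L2 = -/AFGHBCD/- → run A
t=19: L0/L1/L2 = -/AFGHBCD/- → run A
t=20: L0/L1/L2 = -/FGHBCD/- → run F
t=21: L0/L1/L2 = -/FGHBCD/- → run F
t=22: L0/L1/L2 = -/FGHBCD/- → run F
t=23: L0/L1/L2 = -/FGHBCD/- → run F
t=24: L0/L1/L2 = -/GHBCD/F → run G
t=25: L0/L1/L2 = -/HBCD/F → run H
t=26: L0/L1/L2 = -/HBCD/F → run H
t=27: L0/L1/L2 = -/HBCD/F → run H
t=28: L0/L1/L2 = -/BCD/F → run B
t=29: L0/L1/L2 = -/BCD/F → run B
t=30: L0/L1/L2 = -/BCD/F → run B
t=31: L0/L1/L2 = -/CD/F → run C
t=32: L0/L1/L2 = -/CD/F → run C
t=33: L0/L1/L2 = -/CD/F → run C
t=34: L0/L1/L2 = -/CD/F → run C
t=35: L0/L1/L2 = -/D/F → run D
t=36: L0/L1/L2 = -/D/F → run D
t=37: L0/L1/L2 = -/D/F → run D
t=38: L0/L1/L2 = -/D/F → run D
t=39: L0/L1/L2 = -/-/FD → run F
t=40: L0/L1/L2 = -/-/FD → run F
t=41: L0/L1/L2 = -/-/D → run D
t=42: (idle)
t=43: (idle)
t=44: (idle)
t=45: (idle)
t=46: (idle)
t=47: (idle)
t=48: (idle)
t=49: (idle)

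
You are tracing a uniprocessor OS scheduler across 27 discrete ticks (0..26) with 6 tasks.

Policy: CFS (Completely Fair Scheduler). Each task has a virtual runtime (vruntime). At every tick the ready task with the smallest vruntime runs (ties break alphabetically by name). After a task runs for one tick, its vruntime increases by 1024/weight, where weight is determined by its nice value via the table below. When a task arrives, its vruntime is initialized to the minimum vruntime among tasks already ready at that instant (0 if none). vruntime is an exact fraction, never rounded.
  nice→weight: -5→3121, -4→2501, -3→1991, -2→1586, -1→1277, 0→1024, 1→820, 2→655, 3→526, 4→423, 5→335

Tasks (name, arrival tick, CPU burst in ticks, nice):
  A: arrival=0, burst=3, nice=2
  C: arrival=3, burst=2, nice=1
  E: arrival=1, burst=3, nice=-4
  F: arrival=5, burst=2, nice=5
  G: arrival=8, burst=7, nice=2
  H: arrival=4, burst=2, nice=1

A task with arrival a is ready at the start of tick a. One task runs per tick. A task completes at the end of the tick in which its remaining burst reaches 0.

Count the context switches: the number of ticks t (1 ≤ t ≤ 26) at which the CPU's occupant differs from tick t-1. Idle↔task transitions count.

t=0: vr[A=0] → run A
t=1: vr[A=1024/655 E=1024/655] → run A
t=2: vr[A=2048/655 E=1024/655] → run E
t=3: vr[A=2048/655 C=3231744/1638155 E=3231744/1638155] → run C
t=4: vr[A=2048/655 C=1055488/327631 E=3231744/1638155 H=3231744/1638155] → run E
t=5: vr[A=2048/655 C=1055488/327631 E=3902464/1638155 F=3231744/1638155 H=3231744/1638155] → run F
t=6: vr[A=2048/655 C=1055488/327631 E=3902464/1638155 F=552020992/109756385 H=3231744/1638155] → run H
t=7: vr[A=2048/655 C=1055488/327631 E=3902464/1638155 F=552020992/109756385 H=1055488/327631] → run E
t=8: vr[A=2048/655 C=1055488/327631 F=552020992/109756385 G=2048/655 H=1055488/327631] → run A
t=9: vr[C=1055488/327631 F=552020992/109756385 G=2048/655 H=1055488/327631] → run G
t=10: vr[C=1055488/327631 F=552020992/109756385 G=3072/655 H=1055488/327631] → run C
t=11: vr[F=552020992/109756385 G=3072/655 H=1055488/327631] → run H
t=12: vr[F=552020992/109756385 G=3072/655] → run G
t=13: vr[F=552020992/109756385 G=4096/655] → run F
t=14: vr[G=4096/655] → run G
t=15: vr[G=1024/131] → run G
t=16: vr[G=6144/655] → run G
t=17: vr[G=7168/655] → run G
t=18: vr[G=8192/655] → run G
t=19: (idle)
t=20: (idle)
t=21: (idle)
t=22: (idle)
t=23: (idle)
t=24: (idle)
t=25: (idle)
t=26: (idle)

context switches = 14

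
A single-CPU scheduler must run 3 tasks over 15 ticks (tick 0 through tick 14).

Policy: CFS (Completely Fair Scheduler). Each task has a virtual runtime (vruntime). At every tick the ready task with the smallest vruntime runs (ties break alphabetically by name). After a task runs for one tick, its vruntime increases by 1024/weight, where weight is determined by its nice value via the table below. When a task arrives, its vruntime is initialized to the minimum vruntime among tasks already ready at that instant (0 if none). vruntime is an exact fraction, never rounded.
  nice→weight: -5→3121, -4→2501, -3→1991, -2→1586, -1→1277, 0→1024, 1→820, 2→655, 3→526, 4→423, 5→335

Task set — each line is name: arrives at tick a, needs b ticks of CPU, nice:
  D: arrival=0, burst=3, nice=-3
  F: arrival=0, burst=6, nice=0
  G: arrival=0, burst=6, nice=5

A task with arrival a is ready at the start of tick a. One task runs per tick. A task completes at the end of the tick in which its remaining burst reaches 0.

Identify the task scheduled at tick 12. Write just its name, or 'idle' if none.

running at tick 12 = G

t=0: vr[D=0 F=0 G=0] → run D
t=1: vr[D=1024/1991 F=0 G=0] → run F
t=2: vr[D=1024/1991 F=1 G=0] → run G
t=3: vr[D=1024/1991 F=1 G=1024/335] → run D
t=4: vr[D=2048/1991 F=1 G=1024/335] → run F
t=5: vr[D=2048/1991 F=2 G=1024/335] → run D
t=6: vr[F=2 G=1024/335] → run F
t=7: vr[F=3 G=1024/335] → run F
t=8: vr[F=4 G=1024/335] → run G
t=9: vr[F=4 G=2048/335] → run F
t=10: vr[F=5 G=2048/335] → run F
t=11: vr[G=2048/335] → run G
t=12: vr[G=3072/335] → run G
t=13: vr[G=4096/335] → run G
t=14: vr[G=1024/67] → run G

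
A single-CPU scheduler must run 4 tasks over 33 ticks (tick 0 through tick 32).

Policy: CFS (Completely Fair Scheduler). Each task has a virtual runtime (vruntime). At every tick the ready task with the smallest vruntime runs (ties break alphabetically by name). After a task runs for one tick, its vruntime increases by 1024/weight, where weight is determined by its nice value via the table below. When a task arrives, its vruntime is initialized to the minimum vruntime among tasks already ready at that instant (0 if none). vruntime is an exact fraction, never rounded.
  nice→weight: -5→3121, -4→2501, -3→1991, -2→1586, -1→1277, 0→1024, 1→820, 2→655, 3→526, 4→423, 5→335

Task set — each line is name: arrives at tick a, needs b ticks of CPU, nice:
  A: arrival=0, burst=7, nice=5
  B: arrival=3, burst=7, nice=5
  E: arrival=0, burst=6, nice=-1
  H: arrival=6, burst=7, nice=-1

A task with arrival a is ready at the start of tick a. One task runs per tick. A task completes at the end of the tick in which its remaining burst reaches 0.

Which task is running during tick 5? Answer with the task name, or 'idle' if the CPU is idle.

t=0: vr[A=0 E=0] → run A
t=1: vr[A=1024/335 E=0] → run E
t=2: vr[A=1024/335 E=1024/1277] → run E
t=3: vr[A=1024/335 B=2048/1277 E=2048/1277] → run B
t=4: vr[A=1024/335 B=1993728/427795 E=2048/1277] → run E
t=5: vr[A=1024/335 B=1993728/427795 E=3072/1277] → run E
t=6: vr[A=1024/335 B=1993728/427795 E=4096/1277 H=1024/335] → run A
t=7: vr[A=2048/335 B=1993728/427795 E=4096/1277 H=1024/335] → run H
t=8: vr[A=2048/335 B=1993728/427795 E=4096/1277 H=1650688/427795] → run E
t=9: vr[A=2048/335 B=1993728/427795 E=5120/1277 H=1650688/427795] → run H
t=10: vr[A=2048/335 B=1993728/427795 E=5120/1277 H=1993728/427795] → run E
t=11: vr[A=2048/335 B=1993728/427795 H=1993728/427795] → run B
t=12: vr[A=2048/335 B=3301376/427795 H=1993728/427795] → run H
t=13: vr[A=2048/335 B=3301376/427795 H=2336768/427795] → run H
t=14: vr[A=2048/335 B=3301376/427795 H=2679808/427795] → run A
t=15: vr[A=3072/335 B=3301376/427795 H=2679808/427795] → run H
t=16: vr[A=3072/335 B=3301376/427795 H=3022848/427795] → run H
t=17: vr[A=3072/335 B=3301376/427795 H=3365888/427795] → run B
t=18: vr[A=3072/335 B=4609024/427795 H=3365888/427795] → run H
t=19: vr[A=3072/335 B=4609024/427795] → run A
t=20: vr[A=4096/335 B=4609024/427795] → run B
t=21: vr[A=4096/335 B=5916672/427795] → run A
t=22: vr[A=1024/67 B=5916672/427795] → run B
t=23: vr[A=1024/67 B=1444864/85559] → run A
t=24: vr[A=6144/335 B=1444864/85559] → run B
t=25: vr[A=6144/335 B=8531968/427795] → run A
t=26: vr[B=8531968/427795] → run B
t=27: (idle)
t=28: (idle)
t=29: (idle)
t=30: (idle)
t=31: (idle)
t=32: (idle)

running at tick 5 = E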